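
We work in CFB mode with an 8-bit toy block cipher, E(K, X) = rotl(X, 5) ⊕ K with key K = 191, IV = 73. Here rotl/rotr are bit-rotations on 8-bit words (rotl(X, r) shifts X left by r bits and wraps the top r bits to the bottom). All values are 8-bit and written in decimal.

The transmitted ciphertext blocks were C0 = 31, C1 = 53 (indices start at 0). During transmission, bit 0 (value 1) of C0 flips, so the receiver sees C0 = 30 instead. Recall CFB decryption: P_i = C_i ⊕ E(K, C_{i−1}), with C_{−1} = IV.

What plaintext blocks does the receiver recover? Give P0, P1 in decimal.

P0 = 136, P1 = 73

Only C0 changed, to 30. In CFB, a change in C_i flips the same bit in P_i and garbles P_{i+1}. Decrypting the received ciphertext:
P0: E(K, 73) = 150; 30 ⊕ 150 = 136.
P1: E(K, 30) = 124; 53 ⊕ 124 = 73.
Blocks that differ from the original plaintext: P0, P1.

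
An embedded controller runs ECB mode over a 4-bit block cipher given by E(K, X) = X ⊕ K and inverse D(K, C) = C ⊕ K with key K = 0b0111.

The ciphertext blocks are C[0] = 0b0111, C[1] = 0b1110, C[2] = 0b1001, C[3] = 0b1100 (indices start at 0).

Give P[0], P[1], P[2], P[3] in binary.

ECB decryption: P_i = D(K, C_i).
P[0]: D(K, 0b0111) = 0b0000.
P[1]: D(K, 0b1110) = 0b1001.
P[2]: D(K, 0b1001) = 0b1110.
P[3]: D(K, 0b1100) = 0b1011.

P[0] = 0b0000, P[1] = 0b1001, P[2] = 0b1110, P[3] = 0b1011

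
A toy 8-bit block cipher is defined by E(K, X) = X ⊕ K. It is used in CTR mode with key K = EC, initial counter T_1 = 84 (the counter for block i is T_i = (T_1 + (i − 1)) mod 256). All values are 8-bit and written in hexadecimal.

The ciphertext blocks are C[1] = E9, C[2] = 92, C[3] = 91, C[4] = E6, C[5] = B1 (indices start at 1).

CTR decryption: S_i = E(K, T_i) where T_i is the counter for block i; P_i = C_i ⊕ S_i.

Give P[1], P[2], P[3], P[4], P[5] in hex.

P[1]: T = 84, S = E(K, T) = 68; E9 ⊕ 68 = 81.
P[2]: T = 85, S = E(K, T) = 69; 92 ⊕ 69 = FB.
P[3]: T = 86, S = E(K, T) = 6A; 91 ⊕ 6A = FB.
P[4]: T = 87, S = E(K, T) = 6B; E6 ⊕ 6B = 8D.
P[5]: T = 88, S = E(K, T) = 64; B1 ⊕ 64 = D5.

P[1] = 81, P[2] = FB, P[3] = FB, P[4] = 8D, P[5] = D5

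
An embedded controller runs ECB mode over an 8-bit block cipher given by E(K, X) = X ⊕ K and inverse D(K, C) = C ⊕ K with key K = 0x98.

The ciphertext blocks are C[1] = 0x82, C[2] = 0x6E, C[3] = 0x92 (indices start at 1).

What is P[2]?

P[2] = 0xF6

ECB decryption: P_i = D(K, C_i).
P[2]: D(K, 0x6E) = 0xF6.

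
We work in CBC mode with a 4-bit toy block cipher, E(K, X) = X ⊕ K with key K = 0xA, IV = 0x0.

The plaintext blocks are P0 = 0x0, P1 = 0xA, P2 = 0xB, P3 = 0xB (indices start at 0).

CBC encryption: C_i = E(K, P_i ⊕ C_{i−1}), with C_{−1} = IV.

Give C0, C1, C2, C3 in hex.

C0 = 0xA, C1 = 0xA, C2 = 0xB, C3 = 0xA

C0: P0 ⊕ 0x0 = 0x0; E(K, 0x0) = 0xA.
C1: P1 ⊕ 0xA = 0x0; E(K, 0x0) = 0xA.
C2: P2 ⊕ 0xA = 0x1; E(K, 0x1) = 0xB.
C3: P3 ⊕ 0xB = 0x0; E(K, 0x0) = 0xA.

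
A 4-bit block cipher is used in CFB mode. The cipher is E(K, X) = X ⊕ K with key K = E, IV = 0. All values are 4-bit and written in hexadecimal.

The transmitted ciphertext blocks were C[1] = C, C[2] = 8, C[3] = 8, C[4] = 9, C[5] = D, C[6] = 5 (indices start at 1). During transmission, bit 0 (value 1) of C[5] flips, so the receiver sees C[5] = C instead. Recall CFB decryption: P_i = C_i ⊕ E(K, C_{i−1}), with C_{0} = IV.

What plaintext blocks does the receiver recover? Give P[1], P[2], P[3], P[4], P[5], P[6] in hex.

Only C[5] changed, to C. In CFB, a change in C_i flips the same bit in P_i and garbles P_{i+1}. Decrypting the received ciphertext:
P[1]: E(K, 0) = E; C ⊕ E = 2.
P[2]: E(K, C) = 2; 8 ⊕ 2 = A.
P[3]: E(K, 8) = 6; 8 ⊕ 6 = E.
P[4]: E(K, 8) = 6; 9 ⊕ 6 = F.
P[5]: E(K, 9) = 7; C ⊕ 7 = B.
P[6]: E(K, C) = 2; 5 ⊕ 2 = 7.
Blocks that differ from the original plaintext: P[5], P[6].

P[1] = 2, P[2] = A, P[3] = E, P[4] = F, P[5] = B, P[6] = 7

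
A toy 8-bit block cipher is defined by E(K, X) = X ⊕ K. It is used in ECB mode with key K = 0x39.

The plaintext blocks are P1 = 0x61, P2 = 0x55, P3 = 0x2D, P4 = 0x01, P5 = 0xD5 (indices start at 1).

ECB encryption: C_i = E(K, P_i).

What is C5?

C5: E(K, 0xD5) = 0xEC.

C5 = 0xEC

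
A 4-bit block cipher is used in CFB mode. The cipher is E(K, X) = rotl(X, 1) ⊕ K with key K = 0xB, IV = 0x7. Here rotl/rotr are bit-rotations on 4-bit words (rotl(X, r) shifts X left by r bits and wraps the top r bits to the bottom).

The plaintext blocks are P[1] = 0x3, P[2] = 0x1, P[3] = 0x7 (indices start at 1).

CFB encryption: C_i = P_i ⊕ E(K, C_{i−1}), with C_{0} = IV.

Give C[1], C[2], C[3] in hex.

C[1] = 0x6, C[2] = 0x6, C[3] = 0x0

C[1]: E(K, 0x7) = 0x5; 0x3 ⊕ 0x5 = 0x6.
C[2]: E(K, 0x6) = 0x7; 0x1 ⊕ 0x7 = 0x6.
C[3]: E(K, 0x6) = 0x7; 0x7 ⊕ 0x7 = 0x0.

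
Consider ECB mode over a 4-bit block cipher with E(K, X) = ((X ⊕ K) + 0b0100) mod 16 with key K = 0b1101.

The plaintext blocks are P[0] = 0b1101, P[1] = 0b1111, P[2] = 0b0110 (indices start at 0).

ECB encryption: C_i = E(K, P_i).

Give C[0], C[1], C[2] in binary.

C[0] = 0b0100, C[1] = 0b0110, C[2] = 0b1111

C[0]: E(K, 0b1101) = 0b0100.
C[1]: E(K, 0b1111) = 0b0110.
C[2]: E(K, 0b0110) = 0b1111.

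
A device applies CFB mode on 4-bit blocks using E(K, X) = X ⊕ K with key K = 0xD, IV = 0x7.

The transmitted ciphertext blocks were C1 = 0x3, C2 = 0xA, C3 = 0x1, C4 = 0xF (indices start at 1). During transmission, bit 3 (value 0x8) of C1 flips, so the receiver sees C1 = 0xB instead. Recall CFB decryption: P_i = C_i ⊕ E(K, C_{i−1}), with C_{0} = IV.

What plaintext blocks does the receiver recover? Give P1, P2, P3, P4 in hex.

P1 = 0x1, P2 = 0xC, P3 = 0x6, P4 = 0x3

Only C1 changed, to 0xB. In CFB, a change in C_i flips the same bit in P_i and garbles P_{i+1}. Decrypting the received ciphertext:
P1: E(K, 0x7) = 0xA; 0xB ⊕ 0xA = 0x1.
P2: E(K, 0xB) = 0x6; 0xA ⊕ 0x6 = 0xC.
P3: E(K, 0xA) = 0x7; 0x1 ⊕ 0x7 = 0x6.
P4: E(K, 0x1) = 0xC; 0xF ⊕ 0xC = 0x3.
Blocks that differ from the original plaintext: P1, P2.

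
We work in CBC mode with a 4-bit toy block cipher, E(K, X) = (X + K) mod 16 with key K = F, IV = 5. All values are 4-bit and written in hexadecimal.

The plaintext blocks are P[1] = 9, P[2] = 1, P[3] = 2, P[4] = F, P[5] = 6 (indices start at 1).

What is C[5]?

C[5] = 1

CBC encryption: C_i = E(K, P_i ⊕ C_{i−1}), with C_{0} = IV.
C[1]: P[1] ⊕ 5 = C; E(K, C) = B.
C[2]: P[2] ⊕ B = A; E(K, A) = 9.
C[3]: P[3] ⊕ 9 = B; E(K, B) = A.
C[4]: P[4] ⊕ A = 5; E(K, 5) = 4.
C[5]: P[5] ⊕ 4 = 2; E(K, 2) = 1.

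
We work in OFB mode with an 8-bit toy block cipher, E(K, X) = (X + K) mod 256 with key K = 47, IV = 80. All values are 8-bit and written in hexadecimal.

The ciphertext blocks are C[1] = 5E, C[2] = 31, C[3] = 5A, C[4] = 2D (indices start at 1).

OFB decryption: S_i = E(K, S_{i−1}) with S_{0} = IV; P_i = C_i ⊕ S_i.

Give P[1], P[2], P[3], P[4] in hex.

P[1]: S = E(K, 80) = C7; 5E ⊕ C7 = 99.
P[2]: S = E(K, C7) = 0E; 31 ⊕ 0E = 3F.
P[3]: S = E(K, 0E) = 55; 5A ⊕ 55 = 0F.
P[4]: S = E(K, 55) = 9C; 2D ⊕ 9C = B1.

P[1] = 99, P[2] = 3F, P[3] = 0F, P[4] = B1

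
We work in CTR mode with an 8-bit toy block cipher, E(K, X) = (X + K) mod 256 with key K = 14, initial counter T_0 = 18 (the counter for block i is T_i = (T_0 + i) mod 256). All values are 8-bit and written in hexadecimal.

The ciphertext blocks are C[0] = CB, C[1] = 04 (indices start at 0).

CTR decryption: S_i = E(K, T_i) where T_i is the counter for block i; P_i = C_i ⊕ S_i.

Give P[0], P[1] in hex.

P[0] = E7, P[1] = 29

P[0]: T = 18, S = E(K, T) = 2C; CB ⊕ 2C = E7.
P[1]: T = 19, S = E(K, T) = 2D; 04 ⊕ 2D = 29.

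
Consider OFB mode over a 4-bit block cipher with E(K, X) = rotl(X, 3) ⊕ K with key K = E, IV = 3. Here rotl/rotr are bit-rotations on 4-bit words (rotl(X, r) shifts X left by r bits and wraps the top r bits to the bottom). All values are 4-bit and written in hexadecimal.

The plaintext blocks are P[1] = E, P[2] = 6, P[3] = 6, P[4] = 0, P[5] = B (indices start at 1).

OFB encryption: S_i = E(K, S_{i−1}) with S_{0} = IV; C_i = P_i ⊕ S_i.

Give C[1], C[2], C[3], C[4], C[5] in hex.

C[1] = 9, C[2] = 3, C[3] = 2, C[4] = C, C[5] = 3

C[1]: S = E(K, 3) = 7; E ⊕ 7 = 9.
C[2]: S = E(K, 7) = 5; 6 ⊕ 5 = 3.
C[3]: S = E(K, 5) = 4; 6 ⊕ 4 = 2.
C[4]: S = E(K, 4) = C; 0 ⊕ C = C.
C[5]: S = E(K, C) = 8; B ⊕ 8 = 3.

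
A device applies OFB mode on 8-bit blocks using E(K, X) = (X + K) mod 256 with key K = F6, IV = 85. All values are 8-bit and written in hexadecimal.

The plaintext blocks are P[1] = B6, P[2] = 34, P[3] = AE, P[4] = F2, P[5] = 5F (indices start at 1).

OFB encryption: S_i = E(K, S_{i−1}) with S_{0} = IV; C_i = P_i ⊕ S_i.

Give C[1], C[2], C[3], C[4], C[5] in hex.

C[1]: S = E(K, 85) = 7B; B6 ⊕ 7B = CD.
C[2]: S = E(K, 7B) = 71; 34 ⊕ 71 = 45.
C[3]: S = E(K, 71) = 67; AE ⊕ 67 = C9.
C[4]: S = E(K, 67) = 5D; F2 ⊕ 5D = AF.
C[5]: S = E(K, 5D) = 53; 5F ⊕ 53 = 0C.

C[1] = CD, C[2] = 45, C[3] = C9, C[4] = AF, C[5] = 0C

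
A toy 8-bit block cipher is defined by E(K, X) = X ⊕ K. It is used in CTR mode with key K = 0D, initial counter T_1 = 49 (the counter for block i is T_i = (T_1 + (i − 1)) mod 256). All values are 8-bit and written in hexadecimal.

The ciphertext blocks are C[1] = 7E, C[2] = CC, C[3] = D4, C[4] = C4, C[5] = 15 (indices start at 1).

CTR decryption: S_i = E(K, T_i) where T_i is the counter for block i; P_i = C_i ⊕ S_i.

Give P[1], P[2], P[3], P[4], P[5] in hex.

P[1] = 3A, P[2] = 8B, P[3] = 92, P[4] = 85, P[5] = 55

P[1]: T = 49, S = E(K, T) = 44; 7E ⊕ 44 = 3A.
P[2]: T = 4A, S = E(K, T) = 47; CC ⊕ 47 = 8B.
P[3]: T = 4B, S = E(K, T) = 46; D4 ⊕ 46 = 92.
P[4]: T = 4C, S = E(K, T) = 41; C4 ⊕ 41 = 85.
P[5]: T = 4D, S = E(K, T) = 40; 15 ⊕ 40 = 55.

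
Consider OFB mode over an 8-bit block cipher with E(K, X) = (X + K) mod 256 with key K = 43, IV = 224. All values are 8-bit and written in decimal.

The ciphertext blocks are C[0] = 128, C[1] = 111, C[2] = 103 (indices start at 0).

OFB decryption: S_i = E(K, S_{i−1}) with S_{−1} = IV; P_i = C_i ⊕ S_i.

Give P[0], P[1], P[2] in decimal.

P[0]: S = E(K, 224) = 11; 128 ⊕ 11 = 139.
P[1]: S = E(K, 11) = 54; 111 ⊕ 54 = 89.
P[2]: S = E(K, 54) = 97; 103 ⊕ 97 = 6.

P[0] = 139, P[1] = 89, P[2] = 6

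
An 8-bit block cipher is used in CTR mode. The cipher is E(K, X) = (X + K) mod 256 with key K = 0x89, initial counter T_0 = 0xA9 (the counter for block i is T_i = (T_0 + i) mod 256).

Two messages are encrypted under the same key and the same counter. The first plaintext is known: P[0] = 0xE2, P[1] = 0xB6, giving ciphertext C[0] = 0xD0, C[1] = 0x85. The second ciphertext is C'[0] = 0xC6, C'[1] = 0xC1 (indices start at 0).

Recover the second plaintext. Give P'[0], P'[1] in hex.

P'[0] = 0xF4, P'[1] = 0xF2

In CTR with a reused counter, both messages share the same keystream S_i, so C_i ⊕ C'_i = P_i ⊕ P'_i and thus P'_i = P_i ⊕ C_i ⊕ C'_i.
P'[0]: 0xE2 ⊕ 0xD0 ⊕ 0xC6 = 0xF4.
P'[1]: 0xB6 ⊕ 0x85 ⊕ 0xC1 = 0xF2.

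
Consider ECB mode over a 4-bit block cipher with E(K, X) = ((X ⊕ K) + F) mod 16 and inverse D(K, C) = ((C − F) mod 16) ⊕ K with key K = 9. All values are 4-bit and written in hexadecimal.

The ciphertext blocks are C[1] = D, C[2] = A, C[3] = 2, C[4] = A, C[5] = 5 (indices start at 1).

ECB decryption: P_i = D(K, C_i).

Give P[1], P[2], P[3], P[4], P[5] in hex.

P[1]: D(K, D) = 7.
P[2]: D(K, A) = 2.
P[3]: D(K, 2) = A.
P[4]: D(K, A) = 2.
P[5]: D(K, 5) = F.

P[1] = 7, P[2] = 2, P[3] = A, P[4] = 2, P[5] = F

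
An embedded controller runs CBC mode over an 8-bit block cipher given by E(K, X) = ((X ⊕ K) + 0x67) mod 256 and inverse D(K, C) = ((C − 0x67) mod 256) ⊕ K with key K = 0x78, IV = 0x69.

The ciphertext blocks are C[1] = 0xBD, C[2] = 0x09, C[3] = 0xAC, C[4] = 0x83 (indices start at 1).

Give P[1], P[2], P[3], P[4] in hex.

P[1] = 0x47, P[2] = 0x67, P[3] = 0x34, P[4] = 0xC8

CBC decryption: P_i = D(K, C_i) ⊕ C_{i−1}, with C_{0} = IV.
P[1]: D(K, 0xBD) = 0x2E; 0x2E ⊕ 0x69 = 0x47.
P[2]: D(K, 0x09) = 0xDA; 0xDA ⊕ 0xBD = 0x67.
P[3]: D(K, 0xAC) = 0x3D; 0x3D ⊕ 0x09 = 0x34.
P[4]: D(K, 0x83) = 0x64; 0x64 ⊕ 0xAC = 0xC8.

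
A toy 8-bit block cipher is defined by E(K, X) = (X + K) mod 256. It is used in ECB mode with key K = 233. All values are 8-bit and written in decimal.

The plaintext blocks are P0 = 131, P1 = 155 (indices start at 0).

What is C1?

C1 = 132

ECB encryption: C_i = E(K, P_i).
C1: E(K, 155) = 132.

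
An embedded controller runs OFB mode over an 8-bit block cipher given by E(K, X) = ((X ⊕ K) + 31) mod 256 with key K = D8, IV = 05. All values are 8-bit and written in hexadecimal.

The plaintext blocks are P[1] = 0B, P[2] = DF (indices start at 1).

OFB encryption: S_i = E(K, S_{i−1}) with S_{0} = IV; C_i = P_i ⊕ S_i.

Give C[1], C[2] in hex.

C[1]: S = E(K, 05) = 0E; 0B ⊕ 0E = 05.
C[2]: S = E(K, 0E) = 07; DF ⊕ 07 = D8.

C[1] = 05, C[2] = D8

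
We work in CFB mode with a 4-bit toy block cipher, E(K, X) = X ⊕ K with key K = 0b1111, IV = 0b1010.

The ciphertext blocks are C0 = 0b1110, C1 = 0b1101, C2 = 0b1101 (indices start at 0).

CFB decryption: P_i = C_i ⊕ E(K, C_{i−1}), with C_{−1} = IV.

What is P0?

P0: E(K, 0b1010) = 0b0101; 0b1110 ⊕ 0b0101 = 0b1011.

P0 = 0b1011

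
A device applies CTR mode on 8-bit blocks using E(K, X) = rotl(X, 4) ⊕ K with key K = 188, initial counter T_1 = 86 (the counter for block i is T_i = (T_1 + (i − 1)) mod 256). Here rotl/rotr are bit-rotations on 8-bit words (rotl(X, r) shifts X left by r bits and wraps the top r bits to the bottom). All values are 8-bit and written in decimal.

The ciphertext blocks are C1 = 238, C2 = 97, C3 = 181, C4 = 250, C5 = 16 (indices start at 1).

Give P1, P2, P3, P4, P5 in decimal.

CTR decryption: S_i = E(K, T_i) where T_i is the counter for block i; P_i = C_i ⊕ S_i.
P1: T = 86, S = E(K, T) = 217; 238 ⊕ 217 = 55.
P2: T = 87, S = E(K, T) = 201; 97 ⊕ 201 = 168.
P3: T = 88, S = E(K, T) = 57; 181 ⊕ 57 = 140.
P4: T = 89, S = E(K, T) = 41; 250 ⊕ 41 = 211.
P5: T = 90, S = E(K, T) = 25; 16 ⊕ 25 = 9.

P1 = 55, P2 = 168, P3 = 140, P4 = 211, P5 = 9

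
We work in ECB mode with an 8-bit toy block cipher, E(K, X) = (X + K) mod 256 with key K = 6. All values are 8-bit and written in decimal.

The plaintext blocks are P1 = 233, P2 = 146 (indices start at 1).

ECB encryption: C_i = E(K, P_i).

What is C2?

C2: E(K, 146) = 152.

C2 = 152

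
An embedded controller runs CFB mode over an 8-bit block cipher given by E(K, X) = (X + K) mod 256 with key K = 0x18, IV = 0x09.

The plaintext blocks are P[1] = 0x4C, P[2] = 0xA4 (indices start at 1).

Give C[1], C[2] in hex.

C[1] = 0x6D, C[2] = 0x21

CFB encryption: C_i = P_i ⊕ E(K, C_{i−1}), with C_{0} = IV.
C[1]: E(K, 0x09) = 0x21; 0x4C ⊕ 0x21 = 0x6D.
C[2]: E(K, 0x6D) = 0x85; 0xA4 ⊕ 0x85 = 0x21.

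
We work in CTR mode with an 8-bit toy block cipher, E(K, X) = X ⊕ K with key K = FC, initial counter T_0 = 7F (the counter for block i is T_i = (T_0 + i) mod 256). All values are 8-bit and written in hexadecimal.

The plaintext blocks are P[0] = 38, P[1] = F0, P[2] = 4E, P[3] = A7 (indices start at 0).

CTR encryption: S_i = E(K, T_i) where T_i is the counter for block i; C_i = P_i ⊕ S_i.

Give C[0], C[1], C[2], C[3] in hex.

C[0] = BB, C[1] = 8C, C[2] = 33, C[3] = D9

C[0]: T = 7F, S = E(K, T) = 83; 38 ⊕ 83 = BB.
C[1]: T = 80, S = E(K, T) = 7C; F0 ⊕ 7C = 8C.
C[2]: T = 81, S = E(K, T) = 7D; 4E ⊕ 7D = 33.
C[3]: T = 82, S = E(K, T) = 7E; A7 ⊕ 7E = D9.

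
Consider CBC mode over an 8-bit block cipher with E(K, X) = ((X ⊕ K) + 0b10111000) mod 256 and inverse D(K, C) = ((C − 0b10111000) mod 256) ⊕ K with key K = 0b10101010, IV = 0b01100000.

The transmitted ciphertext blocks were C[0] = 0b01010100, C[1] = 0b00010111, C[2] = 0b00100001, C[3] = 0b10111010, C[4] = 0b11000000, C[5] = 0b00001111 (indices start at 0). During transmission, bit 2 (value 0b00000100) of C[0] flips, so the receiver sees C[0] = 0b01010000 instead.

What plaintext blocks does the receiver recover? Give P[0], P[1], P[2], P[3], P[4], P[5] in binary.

P[0] = 0b01010010, P[1] = 0b10100101, P[2] = 0b11010100, P[3] = 0b10001001, P[4] = 0b00011000, P[5] = 0b00111101

CBC decryption: P_i = D(K, C_i) ⊕ C_{i−1}, with C_{−1} = IV.
Only C[0] changed, to 0b01010000. In CBC, a change in C_i garbles P_i and flips the same bit in P_{i+1}. Decrypting the received ciphertext:
P[0]: D(K, 0b01010000) = 0b00110010; 0b00110010 ⊕ 0b01100000 = 0b01010010.
P[1]: D(K, 0b00010111) = 0b11110101; 0b11110101 ⊕ 0b01010000 = 0b10100101.
P[2]: D(K, 0b00100001) = 0b11000011; 0b11000011 ⊕ 0b00010111 = 0b11010100.
P[3]: D(K, 0b10111010) = 0b10101000; 0b10101000 ⊕ 0b00100001 = 0b10001001.
P[4]: D(K, 0b11000000) = 0b10100010; 0b10100010 ⊕ 0b10111010 = 0b00011000.
P[5]: D(K, 0b00001111) = 0b11111101; 0b11111101 ⊕ 0b11000000 = 0b00111101.
Blocks that differ from the original plaintext: P[0], P[1].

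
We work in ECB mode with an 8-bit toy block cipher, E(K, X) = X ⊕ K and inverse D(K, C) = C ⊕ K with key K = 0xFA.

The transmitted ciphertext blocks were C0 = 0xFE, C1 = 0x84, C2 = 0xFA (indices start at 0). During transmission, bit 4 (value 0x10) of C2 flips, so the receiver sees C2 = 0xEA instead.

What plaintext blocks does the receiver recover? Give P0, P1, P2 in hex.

P0 = 0x04, P1 = 0x7E, P2 = 0x10

ECB decryption: P_i = D(K, C_i).
Only C2 changed, to 0xEA. In ECB, a change in C_i affects only P_i. Decrypting the received ciphertext:
P0: D(K, 0xFE) = 0x04.
P1: D(K, 0x84) = 0x7E.
P2: D(K, 0xEA) = 0x10.
Blocks that differ from the original plaintext: P2.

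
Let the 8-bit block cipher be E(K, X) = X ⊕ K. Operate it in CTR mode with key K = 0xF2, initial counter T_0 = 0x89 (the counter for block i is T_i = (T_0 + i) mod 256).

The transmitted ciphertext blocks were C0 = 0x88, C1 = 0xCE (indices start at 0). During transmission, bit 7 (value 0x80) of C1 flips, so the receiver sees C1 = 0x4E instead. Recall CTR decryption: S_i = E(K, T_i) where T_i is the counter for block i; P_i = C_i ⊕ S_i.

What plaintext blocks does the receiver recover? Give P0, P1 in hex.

Only C1 changed, to 0x4E. In CTR, a change in C_i flips the same bit in P_i only; the keystream is unaffected. Decrypting the received ciphertext:
P0: T = 0x89, S = E(K, T) = 0x7B; 0x88 ⊕ 0x7B = 0xF3.
P1: T = 0x8A, S = E(K, T) = 0x78; 0x4E ⊕ 0x78 = 0x36.
Blocks that differ from the original plaintext: P1.

P0 = 0xF3, P1 = 0x36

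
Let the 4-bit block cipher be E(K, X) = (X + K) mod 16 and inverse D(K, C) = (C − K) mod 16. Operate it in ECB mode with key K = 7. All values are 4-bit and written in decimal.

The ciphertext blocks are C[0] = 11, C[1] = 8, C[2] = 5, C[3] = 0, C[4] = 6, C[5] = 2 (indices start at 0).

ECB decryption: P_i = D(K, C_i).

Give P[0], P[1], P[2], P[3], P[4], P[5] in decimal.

P[0] = 4, P[1] = 1, P[2] = 14, P[3] = 9, P[4] = 15, P[5] = 11

P[0]: D(K, 11) = 4.
P[1]: D(K, 8) = 1.
P[2]: D(K, 5) = 14.
P[3]: D(K, 0) = 9.
P[4]: D(K, 6) = 15.
P[5]: D(K, 2) = 11.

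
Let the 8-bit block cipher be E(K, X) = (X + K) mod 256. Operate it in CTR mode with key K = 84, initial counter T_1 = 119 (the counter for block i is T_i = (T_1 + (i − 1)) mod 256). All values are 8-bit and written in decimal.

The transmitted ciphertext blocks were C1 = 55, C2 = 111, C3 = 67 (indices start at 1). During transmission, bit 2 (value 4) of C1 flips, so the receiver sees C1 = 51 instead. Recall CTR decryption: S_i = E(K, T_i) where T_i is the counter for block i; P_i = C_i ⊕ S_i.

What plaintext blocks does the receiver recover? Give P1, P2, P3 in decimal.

P1 = 248, P2 = 163, P3 = 142

Only C1 changed, to 51. In CTR, a change in C_i flips the same bit in P_i only; the keystream is unaffected. Decrypting the received ciphertext:
P1: T = 119, S = E(K, T) = 203; 51 ⊕ 203 = 248.
P2: T = 120, S = E(K, T) = 204; 111 ⊕ 204 = 163.
P3: T = 121, S = E(K, T) = 205; 67 ⊕ 205 = 142.
Blocks that differ from the original plaintext: P1.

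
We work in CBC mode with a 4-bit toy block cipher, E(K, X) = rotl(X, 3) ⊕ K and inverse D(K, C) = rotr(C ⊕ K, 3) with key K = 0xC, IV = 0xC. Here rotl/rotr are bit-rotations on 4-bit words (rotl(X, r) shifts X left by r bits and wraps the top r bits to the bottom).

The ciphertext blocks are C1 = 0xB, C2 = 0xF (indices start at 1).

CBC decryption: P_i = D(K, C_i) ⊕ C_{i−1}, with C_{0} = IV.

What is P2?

P2 = 0xD

P2: D(K, 0xF) = 0x6; 0x6 ⊕ 0xB = 0xD.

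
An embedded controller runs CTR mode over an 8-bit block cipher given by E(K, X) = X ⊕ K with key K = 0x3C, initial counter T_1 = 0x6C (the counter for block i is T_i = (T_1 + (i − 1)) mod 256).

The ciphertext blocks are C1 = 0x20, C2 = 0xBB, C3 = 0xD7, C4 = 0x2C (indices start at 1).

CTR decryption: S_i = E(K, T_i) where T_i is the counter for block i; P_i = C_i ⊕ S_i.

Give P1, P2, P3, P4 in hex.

P1 = 0x70, P2 = 0xEA, P3 = 0x85, P4 = 0x7F

P1: T = 0x6C, S = E(K, T) = 0x50; 0x20 ⊕ 0x50 = 0x70.
P2: T = 0x6D, S = E(K, T) = 0x51; 0xBB ⊕ 0x51 = 0xEA.
P3: T = 0x6E, S = E(K, T) = 0x52; 0xD7 ⊕ 0x52 = 0x85.
P4: T = 0x6F, S = E(K, T) = 0x53; 0x2C ⊕ 0x53 = 0x7F.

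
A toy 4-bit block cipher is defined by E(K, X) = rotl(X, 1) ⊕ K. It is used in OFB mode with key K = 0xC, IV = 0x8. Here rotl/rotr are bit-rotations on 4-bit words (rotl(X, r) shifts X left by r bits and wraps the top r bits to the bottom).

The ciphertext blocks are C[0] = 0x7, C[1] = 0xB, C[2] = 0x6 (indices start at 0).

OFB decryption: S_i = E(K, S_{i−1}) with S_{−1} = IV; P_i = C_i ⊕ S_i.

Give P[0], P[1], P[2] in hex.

P[0]: S = E(K, 0x8) = 0xD; 0x7 ⊕ 0xD = 0xA.
P[1]: S = E(K, 0xD) = 0x7; 0xB ⊕ 0x7 = 0xC.
P[2]: S = E(K, 0x7) = 0x2; 0x6 ⊕ 0x2 = 0x4.

P[0] = 0xA, P[1] = 0xC, P[2] = 0x4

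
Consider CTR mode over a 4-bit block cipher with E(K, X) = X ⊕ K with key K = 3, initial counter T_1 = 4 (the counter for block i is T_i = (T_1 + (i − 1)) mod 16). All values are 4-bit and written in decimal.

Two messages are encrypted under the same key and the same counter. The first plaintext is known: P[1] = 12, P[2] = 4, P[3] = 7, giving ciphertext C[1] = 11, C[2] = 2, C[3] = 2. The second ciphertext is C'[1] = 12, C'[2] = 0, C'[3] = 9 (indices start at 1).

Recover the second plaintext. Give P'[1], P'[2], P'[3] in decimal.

P'[1] = 11, P'[2] = 6, P'[3] = 12

In CTR with a reused counter, both messages share the same keystream S_i, so C_i ⊕ C'_i = P_i ⊕ P'_i and thus P'_i = P_i ⊕ C_i ⊕ C'_i.
P'[1]: 12 ⊕ 11 ⊕ 12 = 11.
P'[2]: 4 ⊕ 2 ⊕ 0 = 6.
P'[3]: 7 ⊕ 2 ⊕ 9 = 12.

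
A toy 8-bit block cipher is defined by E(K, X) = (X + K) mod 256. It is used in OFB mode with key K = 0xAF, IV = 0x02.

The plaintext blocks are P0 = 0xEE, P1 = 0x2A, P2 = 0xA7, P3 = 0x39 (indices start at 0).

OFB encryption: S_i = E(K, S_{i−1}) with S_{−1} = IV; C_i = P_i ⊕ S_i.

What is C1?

C1 = 0x4A

C0: S = E(K, 0x02) = 0xB1; 0xEE ⊕ 0xB1 = 0x5F.
C1: S = E(K, 0xB1) = 0x60; 0x2A ⊕ 0x60 = 0x4A.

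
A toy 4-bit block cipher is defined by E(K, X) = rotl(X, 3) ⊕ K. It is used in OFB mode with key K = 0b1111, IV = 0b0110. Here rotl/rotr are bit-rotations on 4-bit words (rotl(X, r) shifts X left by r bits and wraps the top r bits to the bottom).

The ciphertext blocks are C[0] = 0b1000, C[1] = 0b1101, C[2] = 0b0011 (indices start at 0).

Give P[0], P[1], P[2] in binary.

OFB decryption: S_i = E(K, S_{i−1}) with S_{−1} = IV; P_i = C_i ⊕ S_i.
P[0]: S = E(K, 0b0110) = 0b1100; 0b1000 ⊕ 0b1100 = 0b0100.
P[1]: S = E(K, 0b1100) = 0b1001; 0b1101 ⊕ 0b1001 = 0b0100.
P[2]: S = E(K, 0b1001) = 0b0011; 0b0011 ⊕ 0b0011 = 0b0000.

P[0] = 0b0100, P[1] = 0b0100, P[2] = 0b0000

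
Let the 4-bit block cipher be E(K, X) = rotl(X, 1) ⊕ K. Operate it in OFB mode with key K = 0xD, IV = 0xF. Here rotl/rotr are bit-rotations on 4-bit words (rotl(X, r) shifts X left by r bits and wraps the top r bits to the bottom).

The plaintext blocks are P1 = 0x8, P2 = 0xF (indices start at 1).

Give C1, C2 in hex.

C1 = 0xA, C2 = 0x6

OFB encryption: S_i = E(K, S_{i−1}) with S_{0} = IV; C_i = P_i ⊕ S_i.
C1: S = E(K, 0xF) = 0x2; 0x8 ⊕ 0x2 = 0xA.
C2: S = E(K, 0x2) = 0x9; 0xF ⊕ 0x9 = 0x6.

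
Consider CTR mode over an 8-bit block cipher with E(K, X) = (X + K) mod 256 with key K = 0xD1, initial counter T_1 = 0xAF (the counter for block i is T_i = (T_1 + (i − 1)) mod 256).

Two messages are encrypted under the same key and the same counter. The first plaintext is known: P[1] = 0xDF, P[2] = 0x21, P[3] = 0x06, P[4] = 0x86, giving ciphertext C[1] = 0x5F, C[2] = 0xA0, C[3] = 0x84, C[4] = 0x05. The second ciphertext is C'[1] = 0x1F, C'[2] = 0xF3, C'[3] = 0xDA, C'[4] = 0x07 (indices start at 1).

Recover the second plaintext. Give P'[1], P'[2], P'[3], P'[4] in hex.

In CTR with a reused counter, both messages share the same keystream S_i, so C_i ⊕ C'_i = P_i ⊕ P'_i and thus P'_i = P_i ⊕ C_i ⊕ C'_i.
P'[1]: 0xDF ⊕ 0x5F ⊕ 0x1F = 0x9F.
P'[2]: 0x21 ⊕ 0xA0 ⊕ 0xF3 = 0x72.
P'[3]: 0x06 ⊕ 0x84 ⊕ 0xDA = 0x58.
P'[4]: 0x86 ⊕ 0x05 ⊕ 0x07 = 0x84.

P'[1] = 0x9F, P'[2] = 0x72, P'[3] = 0x58, P'[4] = 0x84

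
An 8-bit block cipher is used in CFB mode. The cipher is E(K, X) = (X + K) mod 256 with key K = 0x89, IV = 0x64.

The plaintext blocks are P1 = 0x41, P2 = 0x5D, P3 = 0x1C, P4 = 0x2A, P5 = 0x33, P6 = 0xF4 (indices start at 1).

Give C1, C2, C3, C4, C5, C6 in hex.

CFB encryption: C_i = P_i ⊕ E(K, C_{i−1}), with C_{0} = IV.
C1: E(K, 0x64) = 0xED; 0x41 ⊕ 0xED = 0xAC.
C2: E(K, 0xAC) = 0x35; 0x5D ⊕ 0x35 = 0x68.
C3: E(K, 0x68) = 0xF1; 0x1C ⊕ 0xF1 = 0xED.
C4: E(K, 0xED) = 0x76; 0x2A ⊕ 0x76 = 0x5C.
C5: E(K, 0x5C) = 0xE5; 0x33 ⊕ 0xE5 = 0xD6.
C6: E(K, 0xD6) = 0x5F; 0xF4 ⊕ 0x5F = 0xAB.

C1 = 0xAC, C2 = 0x68, C3 = 0xED, C4 = 0x5C, C5 = 0xD6, C6 = 0xAB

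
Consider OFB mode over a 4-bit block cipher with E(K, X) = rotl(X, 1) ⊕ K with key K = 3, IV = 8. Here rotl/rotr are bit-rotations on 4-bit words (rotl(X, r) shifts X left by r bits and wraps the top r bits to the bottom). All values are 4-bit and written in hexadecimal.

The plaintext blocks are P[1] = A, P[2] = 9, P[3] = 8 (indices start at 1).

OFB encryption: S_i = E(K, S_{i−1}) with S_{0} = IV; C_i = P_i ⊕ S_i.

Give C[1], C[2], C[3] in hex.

C[1] = 8, C[2] = E, C[3] = 5

C[1]: S = E(K, 8) = 2; A ⊕ 2 = 8.
C[2]: S = E(K, 2) = 7; 9 ⊕ 7 = E.
C[3]: S = E(K, 7) = D; 8 ⊕ D = 5.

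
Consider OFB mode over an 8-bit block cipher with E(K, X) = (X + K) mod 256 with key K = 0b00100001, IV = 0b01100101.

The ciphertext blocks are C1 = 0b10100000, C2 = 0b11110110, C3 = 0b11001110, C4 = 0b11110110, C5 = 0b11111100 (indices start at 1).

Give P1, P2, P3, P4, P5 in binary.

P1 = 0b00100110, P2 = 0b01010001, P3 = 0b00000110, P4 = 0b00011111, P5 = 0b11110110

OFB decryption: S_i = E(K, S_{i−1}) with S_{0} = IV; P_i = C_i ⊕ S_i.
P1: S = E(K, 0b01100101) = 0b10000110; 0b10100000 ⊕ 0b10000110 = 0b00100110.
P2: S = E(K, 0b10000110) = 0b10100111; 0b11110110 ⊕ 0b10100111 = 0b01010001.
P3: S = E(K, 0b10100111) = 0b11001000; 0b11001110 ⊕ 0b11001000 = 0b00000110.
P4: S = E(K, 0b11001000) = 0b11101001; 0b11110110 ⊕ 0b11101001 = 0b00011111.
P5: S = E(K, 0b11101001) = 0b00001010; 0b11111100 ⊕ 0b00001010 = 0b11110110.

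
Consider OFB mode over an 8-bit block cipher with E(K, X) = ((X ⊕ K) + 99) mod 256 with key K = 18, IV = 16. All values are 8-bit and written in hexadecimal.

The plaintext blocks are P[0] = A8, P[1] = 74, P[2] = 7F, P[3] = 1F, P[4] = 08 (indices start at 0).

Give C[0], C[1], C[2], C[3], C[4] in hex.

C[0] = 0F, C[1] = 2C, C[2] = A6, C[3] = 45, C[4] = D3

OFB encryption: S_i = E(K, S_{i−1}) with S_{−1} = IV; C_i = P_i ⊕ S_i.
C[0]: S = E(K, 16) = A7; A8 ⊕ A7 = 0F.
C[1]: S = E(K, A7) = 58; 74 ⊕ 58 = 2C.
C[2]: S = E(K, 58) = D9; 7F ⊕ D9 = A6.
C[3]: S = E(K, D9) = 5A; 1F ⊕ 5A = 45.
C[4]: S = E(K, 5A) = DB; 08 ⊕ DB = D3.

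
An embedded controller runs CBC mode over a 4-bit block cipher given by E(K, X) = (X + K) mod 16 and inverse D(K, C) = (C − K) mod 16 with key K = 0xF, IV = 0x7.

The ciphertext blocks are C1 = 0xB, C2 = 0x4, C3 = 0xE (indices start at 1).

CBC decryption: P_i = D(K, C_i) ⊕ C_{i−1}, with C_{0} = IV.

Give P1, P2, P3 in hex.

P1: D(K, 0xB) = 0xC; 0xC ⊕ 0x7 = 0xB.
P2: D(K, 0x4) = 0x5; 0x5 ⊕ 0xB = 0xE.
P3: D(K, 0xE) = 0xF; 0xF ⊕ 0x4 = 0xB.

P1 = 0xB, P2 = 0xE, P3 = 0xB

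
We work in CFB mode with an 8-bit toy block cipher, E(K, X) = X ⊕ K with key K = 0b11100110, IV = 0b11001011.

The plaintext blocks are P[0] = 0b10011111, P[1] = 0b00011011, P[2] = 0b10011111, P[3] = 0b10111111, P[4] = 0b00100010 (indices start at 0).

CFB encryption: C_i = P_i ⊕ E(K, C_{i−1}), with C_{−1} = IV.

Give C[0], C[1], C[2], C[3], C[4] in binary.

C[0] = 0b10110010, C[1] = 0b01001111, C[2] = 0b00110110, C[3] = 0b01101111, C[4] = 0b10101011

C[0]: E(K, 0b11001011) = 0b00101101; 0b10011111 ⊕ 0b00101101 = 0b10110010.
C[1]: E(K, 0b10110010) = 0b01010100; 0b00011011 ⊕ 0b01010100 = 0b01001111.
C[2]: E(K, 0b01001111) = 0b10101001; 0b10011111 ⊕ 0b10101001 = 0b00110110.
C[3]: E(K, 0b00110110) = 0b11010000; 0b10111111 ⊕ 0b11010000 = 0b01101111.
C[4]: E(K, 0b01101111) = 0b10001001; 0b00100010 ⊕ 0b10001001 = 0b10101011.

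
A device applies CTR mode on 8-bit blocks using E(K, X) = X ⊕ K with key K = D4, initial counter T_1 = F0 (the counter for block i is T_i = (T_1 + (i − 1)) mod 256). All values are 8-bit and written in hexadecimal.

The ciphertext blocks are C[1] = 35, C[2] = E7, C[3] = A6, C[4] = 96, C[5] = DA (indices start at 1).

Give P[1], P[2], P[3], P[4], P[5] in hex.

P[1] = 11, P[2] = C2, P[3] = 80, P[4] = B1, P[5] = FA

CTR decryption: S_i = E(K, T_i) where T_i is the counter for block i; P_i = C_i ⊕ S_i.
P[1]: T = F0, S = E(K, T) = 24; 35 ⊕ 24 = 11.
P[2]: T = F1, S = E(K, T) = 25; E7 ⊕ 25 = C2.
P[3]: T = F2, S = E(K, T) = 26; A6 ⊕ 26 = 80.
P[4]: T = F3, S = E(K, T) = 27; 96 ⊕ 27 = B1.
P[5]: T = F4, S = E(K, T) = 20; DA ⊕ 20 = FA.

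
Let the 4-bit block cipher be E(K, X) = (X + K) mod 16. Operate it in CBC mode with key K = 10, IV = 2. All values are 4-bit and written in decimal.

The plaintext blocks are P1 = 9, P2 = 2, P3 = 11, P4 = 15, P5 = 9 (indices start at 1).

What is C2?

C2 = 1

CBC encryption: C_i = E(K, P_i ⊕ C_{i−1}), with C_{0} = IV.
C1: P1 ⊕ 2 = 11; E(K, 11) = 5.
C2: P2 ⊕ 5 = 7; E(K, 7) = 1.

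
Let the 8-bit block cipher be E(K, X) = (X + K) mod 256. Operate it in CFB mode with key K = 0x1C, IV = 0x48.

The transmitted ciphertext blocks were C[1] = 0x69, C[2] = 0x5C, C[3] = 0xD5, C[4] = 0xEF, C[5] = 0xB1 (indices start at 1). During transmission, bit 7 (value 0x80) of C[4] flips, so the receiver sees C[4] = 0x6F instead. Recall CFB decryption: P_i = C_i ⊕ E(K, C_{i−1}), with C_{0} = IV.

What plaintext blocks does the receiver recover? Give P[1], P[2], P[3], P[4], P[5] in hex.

Only C[4] changed, to 0x6F. In CFB, a change in C_i flips the same bit in P_i and garbles P_{i+1}. Decrypting the received ciphertext:
P[1]: E(K, 0x48) = 0x64; 0x69 ⊕ 0x64 = 0x0D.
P[2]: E(K, 0x69) = 0x85; 0x5C ⊕ 0x85 = 0xD9.
P[3]: E(K, 0x5C) = 0x78; 0xD5 ⊕ 0x78 = 0xAD.
P[4]: E(K, 0xD5) = 0xF1; 0x6F ⊕ 0xF1 = 0x9E.
P[5]: E(K, 0x6F) = 0x8B; 0xB1 ⊕ 0x8B = 0x3A.
Blocks that differ from the original plaintext: P[4], P[5].

P[1] = 0x0D, P[2] = 0xD9, P[3] = 0xAD, P[4] = 0x9E, P[5] = 0x3A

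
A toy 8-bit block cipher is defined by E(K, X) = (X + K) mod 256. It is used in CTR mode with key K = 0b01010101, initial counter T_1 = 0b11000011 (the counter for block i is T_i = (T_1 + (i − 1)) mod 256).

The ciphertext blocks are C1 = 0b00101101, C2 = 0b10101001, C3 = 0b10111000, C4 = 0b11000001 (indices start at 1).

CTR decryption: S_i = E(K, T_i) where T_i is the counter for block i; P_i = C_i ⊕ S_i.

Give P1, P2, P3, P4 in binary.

P1: T = 0b11000011, S = E(K, T) = 0b00011000; 0b00101101 ⊕ 0b00011000 = 0b00110101.
P2: T = 0b11000100, S = E(K, T) = 0b00011001; 0b10101001 ⊕ 0b00011001 = 0b10110000.
P3: T = 0b11000101, S = E(K, T) = 0b00011010; 0b10111000 ⊕ 0b00011010 = 0b10100010.
P4: T = 0b11000110, S = E(K, T) = 0b00011011; 0b11000001 ⊕ 0b00011011 = 0b11011010.

P1 = 0b00110101, P2 = 0b10110000, P3 = 0b10100010, P4 = 0b11011010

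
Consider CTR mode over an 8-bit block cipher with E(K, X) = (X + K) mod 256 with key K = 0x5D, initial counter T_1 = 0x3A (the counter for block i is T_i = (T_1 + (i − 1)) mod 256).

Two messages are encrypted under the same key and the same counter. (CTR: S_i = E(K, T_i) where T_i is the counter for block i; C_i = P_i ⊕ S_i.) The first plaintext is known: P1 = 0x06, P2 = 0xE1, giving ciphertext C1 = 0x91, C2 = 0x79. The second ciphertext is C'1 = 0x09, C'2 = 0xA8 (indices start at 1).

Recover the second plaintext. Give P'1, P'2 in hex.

P'1 = 0x9E, P'2 = 0x30

In CTR with a reused counter, both messages share the same keystream S_i, so C_i ⊕ C'_i = P_i ⊕ P'_i and thus P'_i = P_i ⊕ C_i ⊕ C'_i.
P'1: 0x06 ⊕ 0x91 ⊕ 0x09 = 0x9E.
P'2: 0xE1 ⊕ 0x79 ⊕ 0xA8 = 0x30.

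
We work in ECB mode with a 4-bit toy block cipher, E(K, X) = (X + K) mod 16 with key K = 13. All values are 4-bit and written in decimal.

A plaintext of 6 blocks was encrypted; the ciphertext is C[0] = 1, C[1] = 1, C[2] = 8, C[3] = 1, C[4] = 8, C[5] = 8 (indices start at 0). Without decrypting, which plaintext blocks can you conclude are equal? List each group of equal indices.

P[0] = P[1] = P[3]; P[2] = P[4] = P[5]

ECB encrypts each block independently with the same key, so equal ciphertext blocks imply equal plaintext blocks.
C[0] = C[1] = C[3] = 1, so P[0] = P[1] = P[3].
C[2] = C[4] = C[5] = 8, so P[2] = P[4] = P[5].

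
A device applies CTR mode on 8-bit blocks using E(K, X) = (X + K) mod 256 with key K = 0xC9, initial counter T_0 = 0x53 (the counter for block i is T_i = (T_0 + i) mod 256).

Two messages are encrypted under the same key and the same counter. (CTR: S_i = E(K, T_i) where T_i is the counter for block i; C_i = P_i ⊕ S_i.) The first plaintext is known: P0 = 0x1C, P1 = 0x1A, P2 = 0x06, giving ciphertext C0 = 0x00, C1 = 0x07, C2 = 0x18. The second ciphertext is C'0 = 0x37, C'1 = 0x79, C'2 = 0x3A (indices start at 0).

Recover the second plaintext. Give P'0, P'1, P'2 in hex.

P'0 = 0x2B, P'1 = 0x64, P'2 = 0x24

In CTR with a reused counter, both messages share the same keystream S_i, so C_i ⊕ C'_i = P_i ⊕ P'_i and thus P'_i = P_i ⊕ C_i ⊕ C'_i.
P'0: 0x1C ⊕ 0x00 ⊕ 0x37 = 0x2B.
P'1: 0x1A ⊕ 0x07 ⊕ 0x79 = 0x64.
P'2: 0x06 ⊕ 0x18 ⊕ 0x3A = 0x24.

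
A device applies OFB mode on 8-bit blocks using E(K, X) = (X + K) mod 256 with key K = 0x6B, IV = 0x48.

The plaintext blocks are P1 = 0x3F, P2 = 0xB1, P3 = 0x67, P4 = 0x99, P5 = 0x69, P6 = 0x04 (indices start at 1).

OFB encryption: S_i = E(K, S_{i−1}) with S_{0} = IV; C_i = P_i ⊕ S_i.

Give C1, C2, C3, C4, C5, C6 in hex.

C1 = 0x8C, C2 = 0xAF, C3 = 0xEE, C4 = 0x6D, C5 = 0x36, C6 = 0xCE

C1: S = E(K, 0x48) = 0xB3; 0x3F ⊕ 0xB3 = 0x8C.
C2: S = E(K, 0xB3) = 0x1E; 0xB1 ⊕ 0x1E = 0xAF.
C3: S = E(K, 0x1E) = 0x89; 0x67 ⊕ 0x89 = 0xEE.
C4: S = E(K, 0x89) = 0xF4; 0x99 ⊕ 0xF4 = 0x6D.
C5: S = E(K, 0xF4) = 0x5F; 0x69 ⊕ 0x5F = 0x36.
C6: S = E(K, 0x5F) = 0xCA; 0x04 ⊕ 0xCA = 0xCE.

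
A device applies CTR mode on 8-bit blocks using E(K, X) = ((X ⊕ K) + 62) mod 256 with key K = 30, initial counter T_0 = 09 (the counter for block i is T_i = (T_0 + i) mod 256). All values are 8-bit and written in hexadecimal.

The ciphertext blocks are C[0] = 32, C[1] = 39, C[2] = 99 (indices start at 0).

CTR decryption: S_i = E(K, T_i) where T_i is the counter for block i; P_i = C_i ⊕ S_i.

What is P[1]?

P[1]: T = 0A, S = E(K, T) = 9C; 39 ⊕ 9C = A5.

P[1] = A5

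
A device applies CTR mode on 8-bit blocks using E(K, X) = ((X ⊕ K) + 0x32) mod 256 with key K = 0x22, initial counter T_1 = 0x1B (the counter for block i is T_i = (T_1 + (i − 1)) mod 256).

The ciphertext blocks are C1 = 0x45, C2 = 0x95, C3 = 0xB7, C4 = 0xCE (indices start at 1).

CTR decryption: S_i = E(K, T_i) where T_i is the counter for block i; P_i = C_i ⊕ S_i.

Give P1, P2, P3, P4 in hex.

P1 = 0x2E, P2 = 0xE5, P3 = 0xC6, P4 = 0xA0

P1: T = 0x1B, S = E(K, T) = 0x6B; 0x45 ⊕ 0x6B = 0x2E.
P2: T = 0x1C, S = E(K, T) = 0x70; 0x95 ⊕ 0x70 = 0xE5.
P3: T = 0x1D, S = E(K, T) = 0x71; 0xB7 ⊕ 0x71 = 0xC6.
P4: T = 0x1E, S = E(K, T) = 0x6E; 0xCE ⊕ 0x6E = 0xA0.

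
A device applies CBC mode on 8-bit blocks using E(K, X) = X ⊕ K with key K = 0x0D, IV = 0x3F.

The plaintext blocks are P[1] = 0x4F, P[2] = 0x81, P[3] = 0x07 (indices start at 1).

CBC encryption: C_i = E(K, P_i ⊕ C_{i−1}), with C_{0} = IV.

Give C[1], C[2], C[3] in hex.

C[1]: P[1] ⊕ 0x3F = 0x70; E(K, 0x70) = 0x7D.
C[2]: P[2] ⊕ 0x7D = 0xFC; E(K, 0xFC) = 0xF1.
C[3]: P[3] ⊕ 0xF1 = 0xF6; E(K, 0xF6) = 0xFB.

C[1] = 0x7D, C[2] = 0xF1, C[3] = 0xFB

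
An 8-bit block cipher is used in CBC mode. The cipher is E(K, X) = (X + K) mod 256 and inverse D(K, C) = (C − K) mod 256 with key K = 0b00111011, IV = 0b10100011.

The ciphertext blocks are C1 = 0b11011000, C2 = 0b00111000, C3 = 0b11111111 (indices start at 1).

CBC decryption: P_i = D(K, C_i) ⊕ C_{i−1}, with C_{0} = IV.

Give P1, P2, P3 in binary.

P1: D(K, 0b11011000) = 0b10011101; 0b10011101 ⊕ 0b10100011 = 0b00111110.
P2: D(K, 0b00111000) = 0b11111101; 0b11111101 ⊕ 0b11011000 = 0b00100101.
P3: D(K, 0b11111111) = 0b11000100; 0b11000100 ⊕ 0b00111000 = 0b11111100.

P1 = 0b00111110, P2 = 0b00100101, P3 = 0b11111100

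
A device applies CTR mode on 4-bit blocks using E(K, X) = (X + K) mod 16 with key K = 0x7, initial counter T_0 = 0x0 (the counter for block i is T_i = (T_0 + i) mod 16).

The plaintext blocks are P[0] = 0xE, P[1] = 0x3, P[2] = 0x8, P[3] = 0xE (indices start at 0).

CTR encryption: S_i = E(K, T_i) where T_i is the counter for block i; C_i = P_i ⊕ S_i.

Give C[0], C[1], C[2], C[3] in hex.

C[0]: T = 0x0, S = E(K, T) = 0x7; 0xE ⊕ 0x7 = 0x9.
C[1]: T = 0x1, S = E(K, T) = 0x8; 0x3 ⊕ 0x8 = 0xB.
C[2]: T = 0x2, S = E(K, T) = 0x9; 0x8 ⊕ 0x9 = 0x1.
C[3]: T = 0x3, S = E(K, T) = 0xA; 0xE ⊕ 0xA = 0x4.

C[0] = 0x9, C[1] = 0xB, C[2] = 0x1, C[3] = 0x4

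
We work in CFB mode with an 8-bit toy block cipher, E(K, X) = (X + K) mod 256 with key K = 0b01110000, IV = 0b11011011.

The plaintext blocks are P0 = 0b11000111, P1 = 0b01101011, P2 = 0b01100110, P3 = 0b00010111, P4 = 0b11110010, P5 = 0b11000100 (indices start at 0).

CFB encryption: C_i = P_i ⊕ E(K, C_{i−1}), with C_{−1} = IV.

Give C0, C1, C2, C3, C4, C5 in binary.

C0 = 0b10001100, C1 = 0b10010111, C2 = 0b01100001, C3 = 0b11000110, C4 = 0b11000100, C5 = 0b11110000

C0: E(K, 0b11011011) = 0b01001011; 0b11000111 ⊕ 0b01001011 = 0b10001100.
C1: E(K, 0b10001100) = 0b11111100; 0b01101011 ⊕ 0b11111100 = 0b10010111.
C2: E(K, 0b10010111) = 0b00000111; 0b01100110 ⊕ 0b00000111 = 0b01100001.
C3: E(K, 0b01100001) = 0b11010001; 0b00010111 ⊕ 0b11010001 = 0b11000110.
C4: E(K, 0b11000110) = 0b00110110; 0b11110010 ⊕ 0b00110110 = 0b11000100.
C5: E(K, 0b11000100) = 0b00110100; 0b11000100 ⊕ 0b00110100 = 0b11110000.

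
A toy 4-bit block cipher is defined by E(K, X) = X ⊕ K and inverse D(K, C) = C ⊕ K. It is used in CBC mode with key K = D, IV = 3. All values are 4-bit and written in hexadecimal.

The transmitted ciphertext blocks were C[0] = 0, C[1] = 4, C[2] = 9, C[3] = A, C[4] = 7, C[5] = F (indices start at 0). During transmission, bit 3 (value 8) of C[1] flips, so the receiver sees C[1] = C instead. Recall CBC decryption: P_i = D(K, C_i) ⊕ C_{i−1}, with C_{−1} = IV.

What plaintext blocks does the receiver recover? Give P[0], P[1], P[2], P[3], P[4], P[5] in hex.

Only C[1] changed, to C. In CBC, a change in C_i garbles P_i and flips the same bit in P_{i+1}. Decrypting the received ciphertext:
P[0]: D(K, 0) = D; D ⊕ 3 = E.
P[1]: D(K, C) = 1; 1 ⊕ 0 = 1.
P[2]: D(K, 9) = 4; 4 ⊕ C = 8.
P[3]: D(K, A) = 7; 7 ⊕ 9 = E.
P[4]: D(K, 7) = A; A ⊕ A = 0.
P[5]: D(K, F) = 2; 2 ⊕ 7 = 5.
Blocks that differ from the original plaintext: P[1], P[2].

P[0] = E, P[1] = 1, P[2] = 8, P[3] = E, P[4] = 0, P[5] = 5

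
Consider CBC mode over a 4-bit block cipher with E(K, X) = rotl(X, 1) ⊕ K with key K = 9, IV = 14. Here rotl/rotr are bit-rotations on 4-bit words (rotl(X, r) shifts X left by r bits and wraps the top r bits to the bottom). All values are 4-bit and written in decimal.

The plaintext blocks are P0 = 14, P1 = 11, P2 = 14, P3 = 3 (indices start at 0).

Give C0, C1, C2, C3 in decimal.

CBC encryption: C_i = E(K, P_i ⊕ C_{i−1}), with C_{−1} = IV.
C0: P0 ⊕ 14 = 0; E(K, 0) = 9.
C1: P1 ⊕ 9 = 2; E(K, 2) = 13.
C2: P2 ⊕ 13 = 3; E(K, 3) = 15.
C3: P3 ⊕ 15 = 12; E(K, 12) = 0.

C0 = 9, C1 = 13, C2 = 15, C3 = 0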